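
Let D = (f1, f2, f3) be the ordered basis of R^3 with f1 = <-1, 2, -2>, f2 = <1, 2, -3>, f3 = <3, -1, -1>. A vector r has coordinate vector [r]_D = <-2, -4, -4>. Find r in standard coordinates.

<-14, -8, 20>

By definition r = -2f1 - 4f2 - 4f3.
Summing componentwise gives <-14, -8, 20>.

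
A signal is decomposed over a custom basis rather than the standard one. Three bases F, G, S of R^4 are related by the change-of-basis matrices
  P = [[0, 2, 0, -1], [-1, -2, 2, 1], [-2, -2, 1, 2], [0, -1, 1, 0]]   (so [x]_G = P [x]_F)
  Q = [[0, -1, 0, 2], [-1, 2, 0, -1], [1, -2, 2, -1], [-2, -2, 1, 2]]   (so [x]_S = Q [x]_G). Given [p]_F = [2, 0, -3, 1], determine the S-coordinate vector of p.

Apply P to get G-coordinates [-1, -7, -5, -3], then Q to get S-coordinates.
The result is [p]_S = [1, -10, 6, 5].

[1, -10, 6, 5]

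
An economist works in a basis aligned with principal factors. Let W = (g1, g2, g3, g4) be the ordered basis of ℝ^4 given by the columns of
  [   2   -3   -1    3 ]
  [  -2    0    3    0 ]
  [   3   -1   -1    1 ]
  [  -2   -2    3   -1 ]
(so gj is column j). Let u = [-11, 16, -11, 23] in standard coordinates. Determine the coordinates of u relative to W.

Write u = c_1 g1 + ... + c_4 g4 and solve for the c_i.
Row-reducing the augmented matrix [M | u] gives c = (-2, -2, 4, -3).
Check: -2g1 - 2g2 + 4g3 - 3g4 = [-11, 16, -11, 23].

[-2, -2, 4, -3]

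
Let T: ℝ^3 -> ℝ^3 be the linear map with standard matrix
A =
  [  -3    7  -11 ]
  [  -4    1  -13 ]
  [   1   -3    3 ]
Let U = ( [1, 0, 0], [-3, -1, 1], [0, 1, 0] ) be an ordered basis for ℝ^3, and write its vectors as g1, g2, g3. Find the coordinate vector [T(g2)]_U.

[0, 3, 1]

Column 2 of [T]_U is the U-coordinate vector of T(g2).
In standard coordinates T(g2) = A g2 = [-9, -2, 3].
Converting to U: [-9, -2, 3] = 0·g1 + 3g2 + g3, so the coordinate vector is [0, 3, 1].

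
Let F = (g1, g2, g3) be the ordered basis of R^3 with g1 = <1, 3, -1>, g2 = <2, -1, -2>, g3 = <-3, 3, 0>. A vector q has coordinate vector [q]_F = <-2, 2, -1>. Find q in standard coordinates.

q = M [q]_F, where M has columns g1, ..., g3.
Carrying out the matrix-vector product, q = <5, -11, -2>.

<5, -11, -2>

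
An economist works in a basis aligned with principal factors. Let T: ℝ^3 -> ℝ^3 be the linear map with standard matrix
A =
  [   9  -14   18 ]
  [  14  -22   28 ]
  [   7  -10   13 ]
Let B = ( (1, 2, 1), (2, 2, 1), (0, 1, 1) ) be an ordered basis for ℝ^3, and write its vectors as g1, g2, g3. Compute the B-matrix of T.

[[-3, 2, 2], [1, 3, 1], [2, 2, 0]]

Let P have columns g1, ..., g3. Then [T]_B = P^(-1) A P.
Here det P = -1, so P^(-1) is integer; computing A P first and then P^(-1)(A P) gives [[-3, 2, 2], [1, 3, 1], [2, 2, 0]].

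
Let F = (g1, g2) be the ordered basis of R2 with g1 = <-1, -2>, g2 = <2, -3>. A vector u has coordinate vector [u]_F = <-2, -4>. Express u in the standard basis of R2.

The coordinates say u = -2g1 - 4g2; adding the scaled basis vectors gives <-6, 16>.

<-6, 16>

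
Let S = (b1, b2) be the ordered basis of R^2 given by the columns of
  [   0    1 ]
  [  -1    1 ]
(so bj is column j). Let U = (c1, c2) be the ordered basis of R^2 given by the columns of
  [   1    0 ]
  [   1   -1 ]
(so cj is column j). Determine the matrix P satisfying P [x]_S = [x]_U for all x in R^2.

[[0, 1], [1, 0]]

Let M have columns bj and N have columns cj. Then for every x, N [x]_U = x = M [x]_S, so P = N^(-1) M.
Since det N = -1, N^(-1) has integer entries; multiplying gives P = [[0, 1], [1, 0]].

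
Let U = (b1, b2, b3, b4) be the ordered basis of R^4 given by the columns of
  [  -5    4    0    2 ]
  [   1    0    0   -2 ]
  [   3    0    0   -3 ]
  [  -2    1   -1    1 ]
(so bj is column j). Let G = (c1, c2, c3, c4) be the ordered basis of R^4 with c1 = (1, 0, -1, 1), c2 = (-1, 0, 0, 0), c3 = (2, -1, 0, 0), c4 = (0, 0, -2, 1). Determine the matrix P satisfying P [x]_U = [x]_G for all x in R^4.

[[-1, 2, -2, -1], [2, -2, -2, 1], [-1, 0, 0, 2], [-1, -1, 1, 2]]

Let M have columns bj and N have columns cj. Then for every x, N [x]_G = x = M [x]_U, so P = N^(-1) M.
Since det N = 1, N^(-1) has integer entries; multiplying gives P = [[-1, 2, -2, -1], [2, -2, -2, 1], [-1, 0, 0, 2], [-1, -1, 1, 2]].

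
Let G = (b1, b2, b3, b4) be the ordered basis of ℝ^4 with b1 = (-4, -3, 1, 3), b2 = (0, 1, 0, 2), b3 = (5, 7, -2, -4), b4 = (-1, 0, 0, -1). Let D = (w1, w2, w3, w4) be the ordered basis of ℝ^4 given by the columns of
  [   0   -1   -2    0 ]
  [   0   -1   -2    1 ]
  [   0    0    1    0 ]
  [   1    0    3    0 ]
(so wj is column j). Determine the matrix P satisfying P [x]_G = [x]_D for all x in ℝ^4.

Take x = bj: its G-coordinates are the j-th standard unit vector, so P e_j — column j of P — equals [bj]_D.
b1 = 0·w1 + 2w2 + w3 + w4, giving column 1 = (0, 2, 1, 1); repeating for each j gives P = [[0, 2, 2, -1], [2, 0, -1, 1], [1, 0, -2, 0], [1, 1, 2, 1]].

[[0, 2, 2, -1], [2, 0, -1, 1], [1, 0, -2, 0], [1, 1, 2, 1]]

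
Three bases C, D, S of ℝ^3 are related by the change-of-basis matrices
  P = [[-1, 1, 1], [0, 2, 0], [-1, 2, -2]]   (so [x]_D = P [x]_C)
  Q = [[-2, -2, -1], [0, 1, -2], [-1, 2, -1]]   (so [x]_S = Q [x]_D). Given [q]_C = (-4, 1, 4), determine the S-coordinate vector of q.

(-20, 6, -3)

Apply P to get D-coordinates (9, 2, -2), then Q to get S-coordinates.
The result is [q]_S = (-20, 6, -3).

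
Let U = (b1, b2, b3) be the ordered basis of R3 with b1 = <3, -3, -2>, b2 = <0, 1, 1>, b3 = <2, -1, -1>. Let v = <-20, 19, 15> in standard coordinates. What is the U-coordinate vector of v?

<-4, 3, -4>

We seek scalars with c_1 b1 + ... + c_3 b3 = v; equivalently solve M c = v where the columns of M are b1, ..., b3.
Solving this 3x3 system gives c = (-4, 3, -4).
Check: -4b1 + 3b2 - 4b3 = <-20, 19, 15>.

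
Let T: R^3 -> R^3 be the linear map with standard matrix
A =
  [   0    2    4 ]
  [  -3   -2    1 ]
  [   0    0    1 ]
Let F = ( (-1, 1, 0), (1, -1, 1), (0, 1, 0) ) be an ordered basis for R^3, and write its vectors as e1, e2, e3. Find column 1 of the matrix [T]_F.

Compute T(e1) = A e1 = (2, 1, 0) in standard coordinates.
Then write this in F-coordinates: solve for y in y_1 e1 + ... + y_3 e3 = (2, 1, 0).
This gives y = (-2, 0, 3), which is column 1 of [T]_F.

(-2, 0, 3)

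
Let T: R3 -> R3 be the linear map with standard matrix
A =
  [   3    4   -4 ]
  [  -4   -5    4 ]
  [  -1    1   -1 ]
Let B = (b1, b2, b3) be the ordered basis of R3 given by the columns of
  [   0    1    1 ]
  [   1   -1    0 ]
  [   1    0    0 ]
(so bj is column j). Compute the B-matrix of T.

[[0, -2, -1], [1, -3, 3], [-1, 2, 0]]

The j-th column of [T]_B is [T(bj)]_B.
T(b1) = A b1 = [0, -1, 0] = 0·b1 + b2 - b3, so column 1 is [0, 1, -1].
Repeating for b2, b3 and assembling the columns gives [[0, -2, -1], [1, -3, 3], [-1, 2, 0]].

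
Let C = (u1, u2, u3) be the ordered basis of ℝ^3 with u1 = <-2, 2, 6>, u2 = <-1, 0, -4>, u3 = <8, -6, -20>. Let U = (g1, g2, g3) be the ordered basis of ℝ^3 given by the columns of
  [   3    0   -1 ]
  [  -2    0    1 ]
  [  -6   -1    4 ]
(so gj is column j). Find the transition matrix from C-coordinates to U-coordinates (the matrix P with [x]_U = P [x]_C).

Let M have columns uj and N have columns gj. Then for every x, N [x]_U = x = M [x]_C, so P = N^(-1) M.
Since det N = 1, N^(-1) has integer entries; multiplying gives P = [[0, -1, 2], [2, 2, 0], [2, -2, -2]].

[[0, -1, 2], [2, 2, 0], [2, -2, -2]]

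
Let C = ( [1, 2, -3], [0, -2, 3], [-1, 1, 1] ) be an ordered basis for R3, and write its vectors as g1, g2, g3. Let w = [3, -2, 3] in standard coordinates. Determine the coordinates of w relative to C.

[3, 4, 0]

We seek scalars with c_1 g1 + ... + c_3 g3 = w; equivalently solve M c = w where the columns of M are g1, ..., g3.
Solving this 3x3 system gives c = (3, 4, 0).
Check: 3g1 + 4g2 + 0·g3 = [3, -2, 3].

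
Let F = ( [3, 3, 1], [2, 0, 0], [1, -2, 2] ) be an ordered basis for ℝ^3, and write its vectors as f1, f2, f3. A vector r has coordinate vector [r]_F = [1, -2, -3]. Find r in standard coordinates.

The coordinates say r = f1 - 2f2 - 3f3; adding the scaled basis vectors gives [-4, 9, -5].

[-4, 9, -5]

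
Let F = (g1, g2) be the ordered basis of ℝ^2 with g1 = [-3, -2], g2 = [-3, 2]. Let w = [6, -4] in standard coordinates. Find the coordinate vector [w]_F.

[0, -2]

Write w = c_1 g1 + c_2 g2 and solve for the c_i.
System: -3c_1 - 3c_2 = 6, -2c_1 + 2c_2 = -4; solving gives c_1 = 0, c_2 = -2.
Check: 0·g1 - 2g2 = [6, -4].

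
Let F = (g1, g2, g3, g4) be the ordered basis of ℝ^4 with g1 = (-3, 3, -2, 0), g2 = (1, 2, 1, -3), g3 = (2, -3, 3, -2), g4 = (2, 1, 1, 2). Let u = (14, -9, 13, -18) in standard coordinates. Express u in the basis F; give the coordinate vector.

(-4, 4, 1, -2)

We seek scalars with c_1 g1 + ... + c_4 g4 = u; equivalently solve M c = u where the columns of M are g1, ..., g4.
Gaussian elimination on [M | u] yields c = (-4, 4, 1, -2).
Check: -4g1 + 4g2 + g3 - 2g4 = (14, -9, 13, -18).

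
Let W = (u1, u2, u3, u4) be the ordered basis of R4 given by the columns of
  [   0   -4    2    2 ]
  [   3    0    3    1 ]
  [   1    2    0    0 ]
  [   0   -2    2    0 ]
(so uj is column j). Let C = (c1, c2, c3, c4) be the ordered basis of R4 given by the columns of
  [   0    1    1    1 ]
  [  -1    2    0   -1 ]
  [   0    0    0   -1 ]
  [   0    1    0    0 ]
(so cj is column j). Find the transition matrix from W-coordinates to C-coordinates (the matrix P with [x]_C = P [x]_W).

[[-2, -2, 1, -1], [0, -2, 2, 0], [1, 0, 0, 2], [-1, -2, 0, 0]]

Take x = uj: its W-coordinates are the j-th standard unit vector, so P e_j — column j of P — equals [uj]_C.
u1 = -2c1 + 0·c2 + c3 - c4, giving column 1 = (-2, 0, 1, -1); repeating for each j gives P = [[-2, -2, 1, -1], [0, -2, 2, 0], [1, 0, 0, 2], [-1, -2, 0, 0]].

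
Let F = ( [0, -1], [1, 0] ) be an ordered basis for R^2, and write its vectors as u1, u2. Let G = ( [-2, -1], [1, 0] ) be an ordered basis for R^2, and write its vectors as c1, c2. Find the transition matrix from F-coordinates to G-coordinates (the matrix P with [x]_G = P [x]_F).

[[1, 0], [2, 1]]

Let M have columns uj and N have columns cj. Then for every x, N [x]_G = x = M [x]_F, so P = N^(-1) M.
Since det N = 1, N^(-1) has integer entries; multiplying gives P = [[1, 0], [2, 1]].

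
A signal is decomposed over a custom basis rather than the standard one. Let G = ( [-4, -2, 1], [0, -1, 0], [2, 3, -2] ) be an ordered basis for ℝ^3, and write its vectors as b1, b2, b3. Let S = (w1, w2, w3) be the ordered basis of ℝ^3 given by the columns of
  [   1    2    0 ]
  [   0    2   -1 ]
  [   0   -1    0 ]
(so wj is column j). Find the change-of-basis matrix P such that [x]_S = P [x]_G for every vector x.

Column j of P is [bj]_S, since P maps G-coordinates to S-coordinates.
Expressing b1 in S: b1 = -2w1 - w2 + 0·w3, so column 1 of P is [-2, -1, 0].
Doing the same for each bj gives P = [[-2, 0, -2], [-1, 0, 2], [0, 1, 1]].

[[-2, 0, -2], [-1, 0, 2], [0, 1, 1]]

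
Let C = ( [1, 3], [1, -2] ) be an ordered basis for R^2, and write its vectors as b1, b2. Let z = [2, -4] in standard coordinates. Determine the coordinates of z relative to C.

[0, 2]

[z]_C is the unique c with M c = z, where M has columns b1, b2.
System: c_1 + c_2 = 2, 3c_1 - 2c_2 = -4; solving gives c_1 = 0, c_2 = 2.
Check: 0·b1 + 2b2 = [2, -4].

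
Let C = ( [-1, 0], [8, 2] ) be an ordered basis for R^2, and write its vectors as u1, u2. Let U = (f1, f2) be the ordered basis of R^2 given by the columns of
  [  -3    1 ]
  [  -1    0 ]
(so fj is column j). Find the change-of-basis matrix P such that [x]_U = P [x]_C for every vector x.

[[0, -2], [-1, 2]]

Column j of P is [uj]_U, since P maps C-coordinates to U-coordinates.
Expressing u1 in U: u1 = 0·f1 - f2, so column 1 of P is [0, -1].
Doing the same for each uj gives P = [[0, -2], [-1, 2]].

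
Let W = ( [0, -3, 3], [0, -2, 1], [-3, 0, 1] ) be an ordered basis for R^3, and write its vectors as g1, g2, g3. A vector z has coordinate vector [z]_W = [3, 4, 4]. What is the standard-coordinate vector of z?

By definition z = 3g1 + 4g2 + 4g3.
Summing componentwise gives [-12, -17, 17].

[-12, -17, 17]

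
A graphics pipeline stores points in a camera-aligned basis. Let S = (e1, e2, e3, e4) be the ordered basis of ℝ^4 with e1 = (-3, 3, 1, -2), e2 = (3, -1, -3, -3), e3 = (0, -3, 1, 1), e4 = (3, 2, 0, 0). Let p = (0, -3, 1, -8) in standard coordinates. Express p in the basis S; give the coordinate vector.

Write p = c_1 e1 + ... + c_4 e4 and solve for the c_i.
Solving this 4x4 system gives c = (3, 2, 4, 1).
Check: 3e1 + 2e2 + 4e3 + e4 = (0, -3, 1, -8).

(3, 2, 4, 1)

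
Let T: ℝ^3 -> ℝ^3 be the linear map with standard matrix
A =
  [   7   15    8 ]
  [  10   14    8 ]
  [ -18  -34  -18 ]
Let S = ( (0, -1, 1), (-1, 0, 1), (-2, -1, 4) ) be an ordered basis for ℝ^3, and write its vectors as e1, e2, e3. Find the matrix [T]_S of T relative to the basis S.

With P the matrix whose columns are e1, ..., e3, [T]_S = P^(-1) A P.
Column by column: T(e1) = A e1 = (-7, -6, 16); its S-coordinates (3, 1, 3) give column 1.
Continuing for each basis vector yields [T]_S = [[3, 3, 3], [1, 1, -1], [3, -1, -1]].

[[3, 3, 3], [1, 1, -1], [3, -1, -1]]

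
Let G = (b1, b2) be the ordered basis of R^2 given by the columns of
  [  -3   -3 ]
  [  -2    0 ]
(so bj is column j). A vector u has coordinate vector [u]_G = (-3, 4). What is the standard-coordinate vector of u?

By definition u = -3b1 + 4b2.
Summing componentwise gives (-3, 6).

(-3, 6)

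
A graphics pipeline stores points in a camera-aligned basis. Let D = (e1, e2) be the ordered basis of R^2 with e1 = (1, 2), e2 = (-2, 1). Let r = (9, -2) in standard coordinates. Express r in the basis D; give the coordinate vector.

[r]_D is the unique c with M c = r, where M has columns e1, e2.
System: c_1 - 2c_2 = 9, 2c_1 + c_2 = -2; solving gives c_1 = 1, c_2 = -4.
Check: e1 - 4e2 = (9, -2).

(1, -4)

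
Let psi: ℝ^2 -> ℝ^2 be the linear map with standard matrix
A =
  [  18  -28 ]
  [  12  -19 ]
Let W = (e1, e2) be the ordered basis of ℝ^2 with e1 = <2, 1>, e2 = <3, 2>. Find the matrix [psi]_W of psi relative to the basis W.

[[1, 2], [2, -2]]

With P the matrix whose columns are e1, e2, [psi]_W = P^(-1) A P.
Column by column: psi(e1) = A e1 = <8, 5>; its W-coordinates <1, 2> give column 1.
Continuing for each basis vector yields [psi]_W = [[1, 2], [2, -2]].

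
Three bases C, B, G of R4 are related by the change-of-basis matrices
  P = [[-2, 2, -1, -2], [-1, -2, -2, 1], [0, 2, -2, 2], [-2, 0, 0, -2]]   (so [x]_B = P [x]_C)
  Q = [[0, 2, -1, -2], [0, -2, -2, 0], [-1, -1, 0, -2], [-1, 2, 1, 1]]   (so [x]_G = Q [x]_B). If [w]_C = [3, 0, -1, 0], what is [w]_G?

First [w]_B = P [w]_C = [-5, -1, 2, -6].
Then [w]_G = Q [w]_B = [8, -2, 18, -1].

[8, -2, 18, -1]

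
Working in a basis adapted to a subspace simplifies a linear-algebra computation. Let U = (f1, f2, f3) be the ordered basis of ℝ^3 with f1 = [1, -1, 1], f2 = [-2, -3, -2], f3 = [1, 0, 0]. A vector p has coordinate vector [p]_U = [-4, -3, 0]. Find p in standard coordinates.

The coordinates say p = -4f1 - 3f2 + 0·f3; adding the scaled basis vectors gives [2, 13, 2].

[2, 13, 2]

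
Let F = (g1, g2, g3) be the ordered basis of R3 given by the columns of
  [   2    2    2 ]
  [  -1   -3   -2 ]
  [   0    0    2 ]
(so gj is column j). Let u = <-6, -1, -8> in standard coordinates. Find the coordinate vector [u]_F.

We seek scalars with c_1 g1 + ... + c_3 g3 = u; equivalently solve M c = u where the columns of M are g1, ..., g3.
Row-reducing the augmented matrix [M | u] gives c = (-3, 4, -4).
Check: -3g1 + 4g2 - 4g3 = <-6, -1, -8>.

<-3, 4, -4>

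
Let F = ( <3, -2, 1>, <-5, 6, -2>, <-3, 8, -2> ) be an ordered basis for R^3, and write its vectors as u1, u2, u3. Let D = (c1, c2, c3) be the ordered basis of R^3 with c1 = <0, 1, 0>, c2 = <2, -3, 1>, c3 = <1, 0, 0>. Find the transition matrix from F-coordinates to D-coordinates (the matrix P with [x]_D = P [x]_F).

[[1, 0, 2], [1, -2, -2], [1, -1, 1]]

Take x = uj: its F-coordinates are the j-th standard unit vector, so P e_j — column j of P — equals [uj]_D.
u1 = c1 + c2 + c3, giving column 1 = <1, 1, 1>; repeating for each j gives P = [[1, 0, 2], [1, -2, -2], [1, -1, 1]].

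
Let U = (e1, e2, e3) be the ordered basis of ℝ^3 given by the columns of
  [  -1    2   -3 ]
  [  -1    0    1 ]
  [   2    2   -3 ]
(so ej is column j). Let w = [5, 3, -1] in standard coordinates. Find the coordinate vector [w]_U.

[-2, 3, 1]

We seek scalars with c_1 e1 + ... + c_3 e3 = w; equivalently solve M c = w where the columns of M are e1, ..., e3.
Gaussian elimination on [M | w] yields c = (-2, 3, 1).
Check: -2e1 + 3e2 + e3 = [5, 3, -1].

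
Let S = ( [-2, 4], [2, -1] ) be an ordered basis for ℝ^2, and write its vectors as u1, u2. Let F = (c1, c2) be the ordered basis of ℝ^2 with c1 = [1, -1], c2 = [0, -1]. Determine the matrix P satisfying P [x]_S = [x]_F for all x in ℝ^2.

Column j of P is [uj]_F, since P maps S-coordinates to F-coordinates.
Expressing u1 in F: u1 = -2c1 - 2c2, so column 1 of P is [-2, -2].
Doing the same for each uj gives P = [[-2, 2], [-2, -1]].

[[-2, 2], [-2, -1]]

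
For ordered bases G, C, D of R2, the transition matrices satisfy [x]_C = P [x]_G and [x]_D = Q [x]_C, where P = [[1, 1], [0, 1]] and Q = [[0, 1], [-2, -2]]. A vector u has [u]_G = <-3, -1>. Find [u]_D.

<-1, 10>

Apply P to get C-coordinates <-4, -1>, then Q to get D-coordinates.
The result is [u]_D = <-1, 10>.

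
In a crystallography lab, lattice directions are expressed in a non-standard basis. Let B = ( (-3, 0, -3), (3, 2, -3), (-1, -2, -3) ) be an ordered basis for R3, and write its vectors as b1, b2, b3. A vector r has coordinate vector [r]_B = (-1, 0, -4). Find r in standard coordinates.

(7, 8, 15)

By definition r = -b1 + 0·b2 - 4b3.
Summing componentwise gives (7, 8, 15).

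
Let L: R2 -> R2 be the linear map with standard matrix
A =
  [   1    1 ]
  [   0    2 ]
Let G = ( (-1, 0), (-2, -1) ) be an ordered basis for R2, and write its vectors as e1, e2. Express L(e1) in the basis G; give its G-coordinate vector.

(1, 0)

Compute L(e1) = A e1 = (-1, 0) in standard coordinates.
Then write this in G-coordinates: solve for y in y_1 e1 + y_2 e2 = (-1, 0).
This gives y = (1, 0), which is column 1 of [L]_G.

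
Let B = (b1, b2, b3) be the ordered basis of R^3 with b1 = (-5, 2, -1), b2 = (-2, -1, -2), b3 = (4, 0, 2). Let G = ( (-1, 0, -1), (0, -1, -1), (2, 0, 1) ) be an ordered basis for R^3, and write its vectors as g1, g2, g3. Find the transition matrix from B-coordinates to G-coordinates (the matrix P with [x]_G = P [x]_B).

Column j of P is [bj]_G, since P maps B-coordinates to G-coordinates.
Expressing b1 in G: b1 = g1 - 2g2 - 2g3, so column 1 of P is (1, -2, -2).
Doing the same for each bj gives P = [[1, 0, 0], [-2, 1, 0], [-2, -1, 2]].

[[1, 0, 0], [-2, 1, 0], [-2, -1, 2]]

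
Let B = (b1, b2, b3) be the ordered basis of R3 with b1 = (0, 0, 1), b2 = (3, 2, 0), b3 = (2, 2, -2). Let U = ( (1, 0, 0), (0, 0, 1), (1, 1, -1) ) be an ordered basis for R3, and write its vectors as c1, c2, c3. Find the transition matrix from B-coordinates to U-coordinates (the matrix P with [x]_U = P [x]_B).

Let M have columns bj and N have columns cj. Then for every x, N [x]_U = x = M [x]_B, so P = N^(-1) M.
Since det N = -1, N^(-1) has integer entries; multiplying gives P = [[0, 1, 0], [1, 2, 0], [0, 2, 2]].

[[0, 1, 0], [1, 2, 0], [0, 2, 2]]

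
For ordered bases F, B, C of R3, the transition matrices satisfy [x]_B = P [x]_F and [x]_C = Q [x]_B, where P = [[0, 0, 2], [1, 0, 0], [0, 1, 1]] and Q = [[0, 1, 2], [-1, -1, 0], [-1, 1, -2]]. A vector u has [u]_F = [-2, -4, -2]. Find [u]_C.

Composing the changes, [u]_C = Q P [u]_F.
Q P = [[1, 2, 2], [-1, 0, -2], [1, -2, -4]]; applying this to [-2, -4, -2] gives [-14, 6, 14].

[-14, 6, 14]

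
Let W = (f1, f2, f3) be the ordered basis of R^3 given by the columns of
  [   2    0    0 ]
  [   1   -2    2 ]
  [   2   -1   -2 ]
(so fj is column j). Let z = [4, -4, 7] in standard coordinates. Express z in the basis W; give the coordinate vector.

Write z = c_1 f1 + ... + c_3 f3 and solve for the c_i.
Row-reducing the augmented matrix [M | z] gives c = (2, 1, -2).
Check: 2f1 + f2 - 2f3 = [4, -4, 7].

[2, 1, -2]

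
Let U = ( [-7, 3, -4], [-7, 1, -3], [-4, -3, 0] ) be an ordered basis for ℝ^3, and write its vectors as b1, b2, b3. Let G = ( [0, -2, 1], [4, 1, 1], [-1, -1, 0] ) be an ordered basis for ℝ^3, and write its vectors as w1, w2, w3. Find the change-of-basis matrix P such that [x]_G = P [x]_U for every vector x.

Take x = bj: its U-coordinates are the j-th standard unit vector, so P e_j — column j of P — equals [bj]_G.
b1 = -2w1 - 2w2 - w3, giving column 1 = [-2, -2, -1]; repeating for each j gives P = [[-2, -1, 1], [-2, -2, -1], [-1, -1, 0]].

[[-2, -1, 1], [-2, -2, -1], [-1, -1, 0]]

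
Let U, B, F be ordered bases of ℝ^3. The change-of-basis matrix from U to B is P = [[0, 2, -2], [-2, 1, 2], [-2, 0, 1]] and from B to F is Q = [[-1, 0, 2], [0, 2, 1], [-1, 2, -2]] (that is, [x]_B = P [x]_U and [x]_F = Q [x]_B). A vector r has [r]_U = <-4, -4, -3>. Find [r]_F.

<12, 1, -12>

First [r]_B = P [r]_U = <-2, -2, 5>.
Then [r]_F = Q [r]_B = <12, 1, -12>.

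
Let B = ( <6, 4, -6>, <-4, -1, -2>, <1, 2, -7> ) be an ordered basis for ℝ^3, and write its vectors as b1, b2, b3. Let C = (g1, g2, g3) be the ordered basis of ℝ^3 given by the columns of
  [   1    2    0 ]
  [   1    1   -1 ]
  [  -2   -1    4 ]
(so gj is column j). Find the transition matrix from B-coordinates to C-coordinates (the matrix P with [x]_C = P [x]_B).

Column j of P is [bj]_C, since P maps B-coordinates to C-coordinates.
Expressing b1 in C: b1 = 2g1 + 2g2 + 0·g3, so column 1 of P is <2, 2, 0>.
Doing the same for each bj gives P = [[2, 0, -1], [2, -2, 1], [0, -1, -2]].

[[2, 0, -1], [2, -2, 1], [0, -1, -2]]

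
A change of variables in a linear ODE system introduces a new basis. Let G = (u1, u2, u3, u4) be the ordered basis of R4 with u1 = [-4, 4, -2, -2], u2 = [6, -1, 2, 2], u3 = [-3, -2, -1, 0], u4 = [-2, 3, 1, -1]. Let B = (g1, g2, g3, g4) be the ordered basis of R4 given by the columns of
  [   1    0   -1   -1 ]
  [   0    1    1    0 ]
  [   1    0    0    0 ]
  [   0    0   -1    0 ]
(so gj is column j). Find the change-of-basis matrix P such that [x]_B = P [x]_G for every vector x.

[[-2, 2, -1, 1], [2, 1, -2, 2], [2, -2, 0, 1], [0, -2, 2, 2]]

Take x = uj: its G-coordinates are the j-th standard unit vector, so P e_j — column j of P — equals [uj]_B.
u1 = -2g1 + 2g2 + 2g3 + 0·g4, giving column 1 = [-2, 2, 2, 0]; repeating for each j gives P = [[-2, 2, -1, 1], [2, 1, -2, 2], [2, -2, 0, 1], [0, -2, 2, 2]].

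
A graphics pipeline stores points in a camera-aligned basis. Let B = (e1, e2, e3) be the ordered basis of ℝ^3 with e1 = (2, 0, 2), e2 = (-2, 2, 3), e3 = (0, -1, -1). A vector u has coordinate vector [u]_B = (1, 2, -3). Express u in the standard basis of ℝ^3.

(-2, 7, 11)

u = M [u]_B, where M has columns e1, ..., e3.
Carrying out the matrix-vector product, u = (-2, 7, 11).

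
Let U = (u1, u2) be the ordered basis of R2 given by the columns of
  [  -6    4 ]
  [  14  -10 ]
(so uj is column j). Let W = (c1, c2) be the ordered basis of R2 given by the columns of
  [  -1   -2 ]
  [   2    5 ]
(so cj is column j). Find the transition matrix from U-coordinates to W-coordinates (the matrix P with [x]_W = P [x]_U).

[[2, 0], [2, -2]]

Let M have columns uj and N have columns cj. Then for every x, N [x]_W = x = M [x]_U, so P = N^(-1) M.
Since det N = -1, N^(-1) has integer entries; multiplying gives P = [[2, 0], [2, -2]].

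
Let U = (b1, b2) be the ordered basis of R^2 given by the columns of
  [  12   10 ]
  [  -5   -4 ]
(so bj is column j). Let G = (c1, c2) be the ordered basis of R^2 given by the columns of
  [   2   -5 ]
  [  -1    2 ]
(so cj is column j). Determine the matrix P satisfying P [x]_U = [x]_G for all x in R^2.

[[1, 0], [-2, -2]]

Column j of P is [bj]_G, since P maps U-coordinates to G-coordinates.
Expressing b1 in G: b1 = c1 - 2c2, so column 1 of P is <1, -2>.
Doing the same for each bj gives P = [[1, 0], [-2, -2]].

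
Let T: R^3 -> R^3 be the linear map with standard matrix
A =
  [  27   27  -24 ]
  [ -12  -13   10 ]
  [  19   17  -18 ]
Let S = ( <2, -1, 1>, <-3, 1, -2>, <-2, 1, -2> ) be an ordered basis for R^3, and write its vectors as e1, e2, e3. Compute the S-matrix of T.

[[-1, -2, 3], [-1, 0, -3], [-1, 1, -3]]

With P the matrix whose columns are e1, ..., e3, [T]_S = P^(-1) A P.
Column by column: T(e1) = A e1 = <3, -1, 3>; its S-coordinates <-1, -1, -1> give column 1.
Continuing for each basis vector yields [T]_S = [[-1, -2, 3], [-1, 0, -3], [-1, 1, -3]].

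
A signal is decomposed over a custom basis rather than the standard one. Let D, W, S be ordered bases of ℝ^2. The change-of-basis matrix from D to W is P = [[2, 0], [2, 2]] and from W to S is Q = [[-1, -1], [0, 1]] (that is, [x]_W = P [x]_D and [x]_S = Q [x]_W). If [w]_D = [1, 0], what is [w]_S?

[-4, 2]

Composing the changes, [w]_S = Q P [w]_D.
Q P = [[-4, -2], [2, 2]]; applying this to [1, 0] gives [-4, 2].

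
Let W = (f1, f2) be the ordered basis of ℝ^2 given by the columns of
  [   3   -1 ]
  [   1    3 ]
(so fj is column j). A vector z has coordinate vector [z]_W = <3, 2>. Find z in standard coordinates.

<7, 9>

By definition z = 3f1 + 2f2.
Summing componentwise gives <7, 9>.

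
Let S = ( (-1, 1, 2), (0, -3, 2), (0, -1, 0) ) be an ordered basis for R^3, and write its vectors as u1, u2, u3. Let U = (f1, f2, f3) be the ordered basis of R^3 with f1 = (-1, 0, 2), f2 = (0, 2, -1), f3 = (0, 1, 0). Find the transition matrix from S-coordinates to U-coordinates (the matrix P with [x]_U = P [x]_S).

Column j of P is [uj]_U, since P maps S-coordinates to U-coordinates.
Expressing u1 in U: u1 = f1 + 0·f2 + f3, so column 1 of P is (1, 0, 1).
Doing the same for each uj gives P = [[1, 0, 0], [0, -2, 0], [1, 1, -1]].

[[1, 0, 0], [0, -2, 0], [1, 1, -1]]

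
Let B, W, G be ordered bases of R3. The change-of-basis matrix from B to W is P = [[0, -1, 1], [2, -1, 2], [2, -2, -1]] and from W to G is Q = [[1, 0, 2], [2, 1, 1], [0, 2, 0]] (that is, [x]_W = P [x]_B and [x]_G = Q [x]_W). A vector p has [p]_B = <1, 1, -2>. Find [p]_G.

<1, -7, -6>

Apply P to get W-coordinates <-3, -3, 2>, then Q to get G-coordinates.
The result is [p]_G = <1, -7, -6>.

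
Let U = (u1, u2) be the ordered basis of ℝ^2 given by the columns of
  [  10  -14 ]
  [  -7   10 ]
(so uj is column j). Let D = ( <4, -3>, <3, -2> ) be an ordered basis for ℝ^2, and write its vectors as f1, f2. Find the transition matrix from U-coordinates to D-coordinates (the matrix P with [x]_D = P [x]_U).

[[1, -2], [2, -2]]

Let M have columns uj and N have columns fj. Then for every x, N [x]_D = x = M [x]_U, so P = N^(-1) M.
Since det N = 1, N^(-1) has integer entries; multiplying gives P = [[1, -2], [2, -2]].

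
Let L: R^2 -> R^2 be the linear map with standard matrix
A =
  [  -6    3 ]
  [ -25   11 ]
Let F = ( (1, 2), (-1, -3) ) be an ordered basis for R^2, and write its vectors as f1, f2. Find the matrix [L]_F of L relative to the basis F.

[[3, -1], [3, 2]]

With P the matrix whose columns are f1, f2, [L]_F = P^(-1) A P.
Column by column: L(f1) = A f1 = (0, -3); its F-coordinates (3, 3) give column 1.
Continuing for each basis vector yields [L]_F = [[3, -1], [3, 2]].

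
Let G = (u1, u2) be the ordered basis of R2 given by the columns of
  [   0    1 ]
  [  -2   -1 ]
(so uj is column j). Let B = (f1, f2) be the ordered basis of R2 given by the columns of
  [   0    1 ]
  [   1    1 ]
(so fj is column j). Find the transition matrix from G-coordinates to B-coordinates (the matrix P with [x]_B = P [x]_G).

Let M have columns uj and N have columns fj. Then for every x, N [x]_B = x = M [x]_G, so P = N^(-1) M.
Since det N = -1, N^(-1) has integer entries; multiplying gives P = [[-2, -2], [0, 1]].

[[-2, -2], [0, 1]]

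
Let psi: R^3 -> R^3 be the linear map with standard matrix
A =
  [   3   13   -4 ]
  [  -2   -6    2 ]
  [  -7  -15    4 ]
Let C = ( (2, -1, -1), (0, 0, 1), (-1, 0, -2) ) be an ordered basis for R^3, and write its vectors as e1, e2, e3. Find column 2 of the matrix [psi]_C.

(-2, 2, 0)

Compute psi(e2) = A e2 = (-4, 2, 4) in standard coordinates.
Then write this in C-coordinates: solve for y in y_1 e1 + ... + y_3 e3 = (-4, 2, 4).
This gives y = (-2, 2, 0), which is column 2 of [psi]_C.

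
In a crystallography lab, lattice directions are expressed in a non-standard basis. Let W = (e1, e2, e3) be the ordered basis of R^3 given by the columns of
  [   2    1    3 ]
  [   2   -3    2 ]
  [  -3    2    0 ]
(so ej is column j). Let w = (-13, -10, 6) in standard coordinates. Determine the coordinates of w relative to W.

Write w = c_1 e1 + ... + c_3 e3 and solve for the c_i.
Gaussian elimination on [M | w] yields c = (-2, 0, -3).
Check: -2e1 + 0·e2 - 3e3 = (-13, -10, 6).

(-2, 0, -3)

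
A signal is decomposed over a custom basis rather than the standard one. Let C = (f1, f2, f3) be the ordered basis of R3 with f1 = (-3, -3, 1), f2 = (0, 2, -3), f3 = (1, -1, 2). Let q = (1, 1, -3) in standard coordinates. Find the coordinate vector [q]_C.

We seek scalars with c_1 f1 + ... + c_3 f3 = q; equivalently solve M c = q where the columns of M are f1, ..., f3.
Solving this 3x3 system gives c = (1, 4, 4).
Check: f1 + 4f2 + 4f3 = (1, 1, -3).

(1, 4, 4)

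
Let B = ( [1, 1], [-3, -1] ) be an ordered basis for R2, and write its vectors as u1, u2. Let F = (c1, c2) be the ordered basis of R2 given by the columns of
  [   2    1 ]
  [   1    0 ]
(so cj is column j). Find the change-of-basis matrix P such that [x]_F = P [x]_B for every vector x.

Let M have columns uj and N have columns cj. Then for every x, N [x]_F = x = M [x]_B, so P = N^(-1) M.
Since det N = -1, N^(-1) has integer entries; multiplying gives P = [[1, -1], [-1, -1]].

[[1, -1], [-1, -1]]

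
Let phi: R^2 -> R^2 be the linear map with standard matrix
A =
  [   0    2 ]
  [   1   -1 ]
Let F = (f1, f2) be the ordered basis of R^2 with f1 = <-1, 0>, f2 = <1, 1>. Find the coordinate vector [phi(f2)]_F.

Compute phi(f2) = A f2 = <2, 0> in standard coordinates.
Then write this in F-coordinates: solve for y in y_1 f1 + y_2 f2 = <2, 0>.
This gives y = <-2, 0>, which is column 2 of [phi]_F.

<-2, 0>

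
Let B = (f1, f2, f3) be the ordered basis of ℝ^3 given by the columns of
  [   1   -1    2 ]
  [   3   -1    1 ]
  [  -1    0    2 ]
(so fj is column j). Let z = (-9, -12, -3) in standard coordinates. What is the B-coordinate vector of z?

(-3, 0, -3)

Write z = c_1 f1 + ... + c_3 f3 and solve for the c_i.
Row-reducing the augmented matrix [M | z] gives c = (-3, 0, -3).
Check: -3f1 + 0·f2 - 3f3 = (-9, -12, -3).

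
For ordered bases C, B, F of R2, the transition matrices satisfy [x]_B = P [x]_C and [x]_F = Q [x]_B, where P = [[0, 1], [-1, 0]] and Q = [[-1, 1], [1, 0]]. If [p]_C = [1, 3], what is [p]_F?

Composing the changes, [p]_F = Q P [p]_C.
Q P = [[-1, -1], [0, 1]]; applying this to [1, 3] gives [-4, 3].

[-4, 3]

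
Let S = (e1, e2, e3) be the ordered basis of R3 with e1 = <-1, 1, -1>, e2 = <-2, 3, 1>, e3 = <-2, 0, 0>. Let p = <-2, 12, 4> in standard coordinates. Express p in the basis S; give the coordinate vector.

We seek scalars with c_1 e1 + ... + c_3 e3 = p; equivalently solve M c = p where the columns of M are e1, ..., e3.
Gaussian elimination on [M | p] yields c = (0, 4, -3).
Check: 0·e1 + 4e2 - 3e3 = <-2, 12, 4>.

<0, 4, -3>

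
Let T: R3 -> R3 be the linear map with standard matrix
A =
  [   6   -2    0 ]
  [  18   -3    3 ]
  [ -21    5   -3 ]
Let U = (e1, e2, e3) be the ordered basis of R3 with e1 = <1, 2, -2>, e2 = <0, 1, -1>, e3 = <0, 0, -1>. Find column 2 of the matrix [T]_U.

Column 2 of [T]_U is the U-coordinate vector of T(e2).
In standard coordinates T(e2) = A e2 = <-2, -6, 8>.
Converting to U: <-2, -6, 8> = -2e1 - 2e2 - 2e3, so the coordinate vector is <-2, -2, -2>.

<-2, -2, -2>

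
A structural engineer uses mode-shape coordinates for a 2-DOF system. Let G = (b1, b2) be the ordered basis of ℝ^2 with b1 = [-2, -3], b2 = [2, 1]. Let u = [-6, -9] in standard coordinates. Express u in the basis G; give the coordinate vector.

[3, 0]

[u]_G is the unique c with M c = u, where M has columns b1, b2.
System: -2c_1 + 2c_2 = -6, -3c_1 + c_2 = -9; solving gives c_1 = 3, c_2 = 0.
Check: 3b1 + 0·b2 = [-6, -9].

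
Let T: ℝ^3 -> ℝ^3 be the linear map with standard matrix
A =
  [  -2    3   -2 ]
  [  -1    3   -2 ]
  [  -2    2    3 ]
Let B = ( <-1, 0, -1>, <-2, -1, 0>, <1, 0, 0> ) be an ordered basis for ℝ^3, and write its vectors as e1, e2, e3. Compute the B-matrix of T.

Let P have columns e1, ..., e3. Then [T]_B = P^(-1) A P.
Here det P = -1, so P^(-1) is integer; computing A P first and then P^(-1)(A P) gives [[1, -2, 2], [-3, 1, 1], [-1, 1, 2]].

[[1, -2, 2], [-3, 1, 1], [-1, 1, 2]]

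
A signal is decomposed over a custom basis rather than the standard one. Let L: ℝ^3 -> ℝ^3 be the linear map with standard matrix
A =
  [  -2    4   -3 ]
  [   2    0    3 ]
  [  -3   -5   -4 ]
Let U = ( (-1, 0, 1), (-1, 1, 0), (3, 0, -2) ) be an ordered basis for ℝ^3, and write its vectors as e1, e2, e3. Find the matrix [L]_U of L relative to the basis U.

[[-3, 2, -3], [1, -2, 0], [-1, 2, -1]]

With P the matrix whose columns are e1, ..., e3, [L]_U = P^(-1) A P.
Column by column: L(e1) = A e1 = (-1, 1, -1); its U-coordinates (-3, 1, -1) give column 1.
Continuing for each basis vector yields [L]_U = [[-3, 2, -3], [1, -2, 0], [-1, 2, -1]].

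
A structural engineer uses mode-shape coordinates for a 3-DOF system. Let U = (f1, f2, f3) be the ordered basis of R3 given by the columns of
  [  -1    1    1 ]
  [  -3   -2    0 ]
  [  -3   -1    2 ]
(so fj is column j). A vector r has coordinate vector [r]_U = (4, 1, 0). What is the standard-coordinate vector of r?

r = M [r]_U, where M has columns f1, ..., f3.
Carrying out the matrix-vector product, r = (-3, -14, -13).

(-3, -14, -13)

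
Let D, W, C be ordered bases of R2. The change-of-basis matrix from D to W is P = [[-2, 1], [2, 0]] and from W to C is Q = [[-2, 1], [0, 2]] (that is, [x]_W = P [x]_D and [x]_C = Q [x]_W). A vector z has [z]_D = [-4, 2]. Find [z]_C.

[-28, -16]

Apply P to get W-coordinates [10, -8], then Q to get C-coordinates.
The result is [z]_C = [-28, -16].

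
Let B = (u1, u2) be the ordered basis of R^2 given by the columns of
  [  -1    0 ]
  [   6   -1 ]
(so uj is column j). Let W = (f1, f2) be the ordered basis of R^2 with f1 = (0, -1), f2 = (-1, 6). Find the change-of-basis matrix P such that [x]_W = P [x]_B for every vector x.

[[0, 1], [1, 0]]

Take x = uj: its B-coordinates are the j-th standard unit vector, so P e_j — column j of P — equals [uj]_W.
u1 = 0·f1 + f2, giving column 1 = (0, 1); repeating for each j gives P = [[0, 1], [1, 0]].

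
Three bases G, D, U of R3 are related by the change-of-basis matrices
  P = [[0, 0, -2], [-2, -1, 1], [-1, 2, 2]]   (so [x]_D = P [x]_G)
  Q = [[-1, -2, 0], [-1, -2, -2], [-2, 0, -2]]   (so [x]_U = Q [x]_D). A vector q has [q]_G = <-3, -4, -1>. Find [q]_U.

Composing the changes, [q]_U = Q P [q]_G.
Q P = [[4, 2, 0], [6, -2, -4], [2, -4, 0]]; applying this to <-3, -4, -1> gives <-20, -6, 10>.

<-20, -6, 10>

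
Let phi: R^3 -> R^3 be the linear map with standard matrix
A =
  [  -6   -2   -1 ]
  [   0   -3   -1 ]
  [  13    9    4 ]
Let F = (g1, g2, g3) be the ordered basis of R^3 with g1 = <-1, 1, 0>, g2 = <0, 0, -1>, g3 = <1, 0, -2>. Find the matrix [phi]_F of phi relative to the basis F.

[[-3, 1, 2], [2, 0, -1], [1, 2, -2]]

The j-th column of [phi]_F is [phi(gj)]_F.
phi(g1) = A g1 = <4, -3, -4> = -3g1 + 2g2 + g3, so column 1 is <-3, 2, 1>.
Repeating for g2, g3 and assembling the columns gives [[-3, 1, 2], [2, 0, -1], [1, 2, -2]].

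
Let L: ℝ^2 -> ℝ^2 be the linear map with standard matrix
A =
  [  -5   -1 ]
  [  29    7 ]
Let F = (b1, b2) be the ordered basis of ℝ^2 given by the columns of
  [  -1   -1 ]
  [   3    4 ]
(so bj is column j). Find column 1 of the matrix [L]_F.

(0, -2)

Compute L(b1) = A b1 = (2, -8) in standard coordinates.
Then write this in F-coordinates: solve for y in y_1 b1 + y_2 b2 = (2, -8).
This gives y = (0, -2), which is column 1 of [L]_F.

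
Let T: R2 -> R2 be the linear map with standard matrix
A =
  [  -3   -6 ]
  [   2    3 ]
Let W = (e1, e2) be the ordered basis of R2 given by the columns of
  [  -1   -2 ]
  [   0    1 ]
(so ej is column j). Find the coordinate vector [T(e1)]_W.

Compute T(e1) = A e1 = (3, -2) in standard coordinates.
Then write this in W-coordinates: solve for y in y_1 e1 + y_2 e2 = (3, -2).
This gives y = (1, -2), which is column 1 of [T]_W.

(1, -2)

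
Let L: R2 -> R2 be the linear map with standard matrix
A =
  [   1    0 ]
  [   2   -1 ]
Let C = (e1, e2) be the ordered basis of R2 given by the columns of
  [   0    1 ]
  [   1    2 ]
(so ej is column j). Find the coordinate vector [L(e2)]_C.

[-2, 1]

Column 2 of [L]_C is the C-coordinate vector of L(e2).
In standard coordinates L(e2) = A e2 = [1, 0].
Converting to C: [1, 0] = -2e1 + e2, so the coordinate vector is [-2, 1].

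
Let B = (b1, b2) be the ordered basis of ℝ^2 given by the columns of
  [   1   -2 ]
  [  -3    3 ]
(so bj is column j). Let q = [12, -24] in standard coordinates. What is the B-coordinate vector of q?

We seek scalars with c_1 b1 + c_2 b2 = q; equivalently solve M c = q where the columns of M are b1, b2.
System: c_1 - 2c_2 = 12, -3c_1 + 3c_2 = -24; solving gives c_1 = 4, c_2 = -4.
Check: 4b1 - 4b2 = [12, -24].

[4, -4]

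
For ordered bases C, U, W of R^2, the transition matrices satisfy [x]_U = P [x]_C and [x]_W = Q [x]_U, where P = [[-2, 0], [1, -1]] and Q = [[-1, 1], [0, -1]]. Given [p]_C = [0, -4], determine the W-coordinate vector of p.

Apply P to get U-coordinates [0, 4], then Q to get W-coordinates.
The result is [p]_W = [4, -4].

[4, -4]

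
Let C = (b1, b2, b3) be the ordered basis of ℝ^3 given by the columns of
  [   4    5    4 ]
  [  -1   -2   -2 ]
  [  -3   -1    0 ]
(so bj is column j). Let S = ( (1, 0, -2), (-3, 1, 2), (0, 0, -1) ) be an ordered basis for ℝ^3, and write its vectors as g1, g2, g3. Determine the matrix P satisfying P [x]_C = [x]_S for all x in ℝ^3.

Column j of P is [bj]_S, since P maps C-coordinates to S-coordinates.
Expressing b1 in S: b1 = g1 - g2 - g3, so column 1 of P is (1, -1, -1).
Doing the same for each bj gives P = [[1, -1, -2], [-1, -2, -2], [-1, -1, 0]].

[[1, -1, -2], [-1, -2, -2], [-1, -1, 0]]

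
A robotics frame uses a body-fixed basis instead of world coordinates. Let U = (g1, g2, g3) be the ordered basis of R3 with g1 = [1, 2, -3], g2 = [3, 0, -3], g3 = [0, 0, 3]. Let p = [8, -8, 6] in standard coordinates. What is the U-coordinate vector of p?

[-4, 4, 2]

[p]_U is the unique c with M c = p, where M has columns g1, ..., g3.
Gaussian elimination on [M | p] yields c = (-4, 4, 2).
Check: -4g1 + 4g2 + 2g3 = [8, -8, 6].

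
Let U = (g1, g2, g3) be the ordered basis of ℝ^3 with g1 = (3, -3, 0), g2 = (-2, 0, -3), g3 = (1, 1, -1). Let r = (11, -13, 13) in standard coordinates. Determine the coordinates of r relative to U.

(3, -3, -4)

We seek scalars with c_1 g1 + ... + c_3 g3 = r; equivalently solve M c = r where the columns of M are g1, ..., g3.
Gaussian elimination on [M | r] yields c = (3, -3, -4).
Check: 3g1 - 3g2 - 4g3 = (11, -13, 13).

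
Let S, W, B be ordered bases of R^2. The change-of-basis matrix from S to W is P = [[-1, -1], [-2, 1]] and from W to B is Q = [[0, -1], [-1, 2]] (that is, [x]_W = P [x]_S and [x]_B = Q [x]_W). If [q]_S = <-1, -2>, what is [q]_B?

First [q]_W = P [q]_S = <3, 0>.
Then [q]_B = Q [q]_W = <0, -3>.

<0, -3>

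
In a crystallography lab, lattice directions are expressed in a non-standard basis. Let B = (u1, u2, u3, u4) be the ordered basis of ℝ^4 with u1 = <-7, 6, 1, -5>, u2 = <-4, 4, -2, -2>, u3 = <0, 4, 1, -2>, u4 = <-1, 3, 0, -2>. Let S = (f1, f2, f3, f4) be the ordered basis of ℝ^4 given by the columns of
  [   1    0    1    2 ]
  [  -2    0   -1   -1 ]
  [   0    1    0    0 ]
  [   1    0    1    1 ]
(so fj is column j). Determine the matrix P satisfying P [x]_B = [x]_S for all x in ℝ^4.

Let M have columns uj and N have columns fj. Then for every x, N [x]_S = x = M [x]_B, so P = N^(-1) M.
Since det N = 1, N^(-1) has integer entries; multiplying gives P = [[-1, -2, -2, -1], [1, -2, 1, 0], [-2, 2, -2, -2], [-2, -2, 2, 1]].

[[-1, -2, -2, -1], [1, -2, 1, 0], [-2, 2, -2, -2], [-2, -2, 2, 1]]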